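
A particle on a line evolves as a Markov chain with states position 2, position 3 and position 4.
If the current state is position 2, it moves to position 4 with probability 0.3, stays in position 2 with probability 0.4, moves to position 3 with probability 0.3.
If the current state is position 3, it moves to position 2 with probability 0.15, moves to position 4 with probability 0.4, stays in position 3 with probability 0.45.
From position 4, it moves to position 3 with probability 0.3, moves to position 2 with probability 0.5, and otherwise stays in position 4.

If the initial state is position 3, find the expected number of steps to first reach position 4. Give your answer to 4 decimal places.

Let t(s) be the expected number of steps to first reach position 4 from state s, with t(position 4) = 0. Conditioning on the first step:
t(position 2) = 1 + 0.4·t(position 2) + 0.3·t(position 3)
t(position 3) = 1 + 0.15·t(position 2) + 0.45·t(position 3)
Solving: t(position 2) = 2.9825, t(position 3) = 2.6316.
Expected steps from position 3 to position 4: 2.6316.

2.6316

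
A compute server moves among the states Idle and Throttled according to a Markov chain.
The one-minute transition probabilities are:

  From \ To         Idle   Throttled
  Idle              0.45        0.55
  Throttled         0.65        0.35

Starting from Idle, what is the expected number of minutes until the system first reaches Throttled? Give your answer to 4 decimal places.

1.8182

Let t(s) be the expected number of minutes to first reach Throttled from state s, with t(Throttled) = 0. Conditioning on the first minute:
t(Idle) = 1 + 0.45·t(Idle)
Solving: t(Idle) = 1.8182.
Expected minutes from Idle to Throttled: 1.8182.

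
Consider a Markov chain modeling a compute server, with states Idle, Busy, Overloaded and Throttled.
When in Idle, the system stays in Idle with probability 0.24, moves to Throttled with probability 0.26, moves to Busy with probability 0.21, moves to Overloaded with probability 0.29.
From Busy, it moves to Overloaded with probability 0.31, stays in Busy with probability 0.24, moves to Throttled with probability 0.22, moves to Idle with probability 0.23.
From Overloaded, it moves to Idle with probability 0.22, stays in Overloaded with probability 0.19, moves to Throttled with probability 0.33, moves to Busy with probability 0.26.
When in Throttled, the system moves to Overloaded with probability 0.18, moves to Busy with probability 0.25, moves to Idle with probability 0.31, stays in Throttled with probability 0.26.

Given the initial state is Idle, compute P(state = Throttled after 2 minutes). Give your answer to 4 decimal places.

0.2719

Propagate the distribution vector 2 minutes from Idle.
After 0 minutes: (1.0000, 0.0000, 0.0000, 0.0000)
After 1 minute: (0.2400, 0.2100, 0.2900, 0.2600)
After 2 minutes: (0.2503, 0.2412, 0.2366, 0.2719)
P(in Throttled after 2 minutes) = 0.2719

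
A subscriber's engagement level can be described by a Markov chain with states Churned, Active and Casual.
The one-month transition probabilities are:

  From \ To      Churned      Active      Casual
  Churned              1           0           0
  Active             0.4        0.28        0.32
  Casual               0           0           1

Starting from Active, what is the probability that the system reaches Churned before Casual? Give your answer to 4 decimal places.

Let h(s) be the probability of absorption at Churned starting from transient state s. Then h(Churned) = 1 and h(Casual) = 0. By first-step analysis:
h(Active) = 0.4·1 + 0.28·h(Active) + 0.32·0
Solving: h(Active) = 0.5556.
Starting from Active, the probability is 0.5556.

0.5556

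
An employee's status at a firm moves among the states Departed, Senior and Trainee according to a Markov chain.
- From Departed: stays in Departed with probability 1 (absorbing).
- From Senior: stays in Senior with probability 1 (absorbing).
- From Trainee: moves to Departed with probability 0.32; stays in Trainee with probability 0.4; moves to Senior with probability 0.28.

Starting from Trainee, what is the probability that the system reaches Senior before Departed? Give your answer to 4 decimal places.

0.4667

Let h(s) be the probability of absorption at Senior starting from transient state s. Then h(Senior) = 1 and h(Departed) = 0. By first-step analysis:
h(Trainee) = 0.32·0 + 0.28·1 + 0.4·h(Trainee)
Solving: h(Trainee) = 0.4667.
Starting from Trainee, the probability is 0.4667.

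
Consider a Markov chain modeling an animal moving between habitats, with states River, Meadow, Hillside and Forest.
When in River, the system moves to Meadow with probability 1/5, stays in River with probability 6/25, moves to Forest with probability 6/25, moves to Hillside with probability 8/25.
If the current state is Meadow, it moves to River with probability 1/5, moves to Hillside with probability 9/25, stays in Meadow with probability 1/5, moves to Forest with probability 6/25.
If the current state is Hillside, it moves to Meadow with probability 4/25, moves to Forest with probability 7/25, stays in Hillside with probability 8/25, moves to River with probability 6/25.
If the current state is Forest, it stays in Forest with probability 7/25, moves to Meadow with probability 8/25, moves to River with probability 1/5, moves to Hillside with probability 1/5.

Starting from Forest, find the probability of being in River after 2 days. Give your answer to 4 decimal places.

0.2160

Propagate the distribution vector 2 days from Forest.
After 0 days: (0.0000, 0.0000, 0.0000, 1.0000)
After 1 day: (0.2000, 0.3200, 0.2000, 0.2800)
After 2 days: (0.2160, 0.2256, 0.2992, 0.2592)
P(in River after 2 days) = 0.2160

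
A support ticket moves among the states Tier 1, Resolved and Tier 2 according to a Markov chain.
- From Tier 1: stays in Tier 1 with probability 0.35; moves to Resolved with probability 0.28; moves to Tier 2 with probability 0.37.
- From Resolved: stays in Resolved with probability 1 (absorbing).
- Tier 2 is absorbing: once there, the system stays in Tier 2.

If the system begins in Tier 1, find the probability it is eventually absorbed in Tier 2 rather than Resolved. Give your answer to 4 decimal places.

0.5692

Let h(s) be the probability of absorption at Tier 2 starting from transient state s. Then h(Tier 2) = 1 and h(Resolved) = 0. By first-step analysis:
h(Tier 1) = 0.35·h(Tier 1) + 0.28·0 + 0.37·1
Solving: h(Tier 1) = 0.5692.
Starting from Tier 1, the probability is 0.5692.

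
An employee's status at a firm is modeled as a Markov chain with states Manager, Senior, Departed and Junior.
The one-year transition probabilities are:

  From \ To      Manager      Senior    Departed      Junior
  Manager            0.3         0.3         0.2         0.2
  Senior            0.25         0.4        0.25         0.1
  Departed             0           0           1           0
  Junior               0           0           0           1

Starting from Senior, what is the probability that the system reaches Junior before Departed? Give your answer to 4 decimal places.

0.3478

Let h(s) be the probability of absorption at Junior starting from transient state s. Then h(Junior) = 1 and h(Departed) = 0. By first-step analysis:
h(Manager) = 0.3·h(Manager) + 0.3·h(Senior) + 0.2·0 + 0.2·1
h(Senior) = 0.25·h(Manager) + 0.4·h(Senior) + 0.25·0 + 0.1·1
Solving: h(Manager) = 0.4348, h(Senior) = 0.3478.
Starting from Senior, the probability is 0.3478.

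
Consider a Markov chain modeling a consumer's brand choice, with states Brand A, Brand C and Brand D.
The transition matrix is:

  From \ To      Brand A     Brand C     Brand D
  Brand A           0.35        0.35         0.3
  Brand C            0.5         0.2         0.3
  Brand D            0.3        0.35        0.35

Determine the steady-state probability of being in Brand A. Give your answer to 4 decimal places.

0.3799

Let the stationary distribution be π with π = πP and π_1 + π_2 + π_3 = 1.
π_1 = 0.35·π_1 + 0.5·π_2 + 0.3·π_3
π_2 = 0.35·π_1 + 0.2·π_2 + 0.35·π_3
Solving with the normalization constraint gives π = (0.3799, 0.3043, 0.3158).
So the stationary probability of Brand A is 0.3799.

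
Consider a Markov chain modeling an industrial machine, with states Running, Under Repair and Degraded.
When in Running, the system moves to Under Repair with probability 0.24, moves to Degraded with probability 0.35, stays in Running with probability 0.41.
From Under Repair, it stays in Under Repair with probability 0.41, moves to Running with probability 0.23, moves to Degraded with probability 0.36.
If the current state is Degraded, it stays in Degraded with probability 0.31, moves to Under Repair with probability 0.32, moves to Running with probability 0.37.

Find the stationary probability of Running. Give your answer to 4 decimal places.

Let the stationary distribution be π with π = πP and π_1 + π_2 + π_3 = 1.
π_1 = 0.41·π_1 + 0.23·π_2 + 0.37·π_3
π_2 = 0.24·π_1 + 0.41·π_2 + 0.32·π_3
Solving with the normalization constraint gives π = (0.3385, 0.3219, 0.3396).
So the stationary probability of Running is 0.3385.

0.3385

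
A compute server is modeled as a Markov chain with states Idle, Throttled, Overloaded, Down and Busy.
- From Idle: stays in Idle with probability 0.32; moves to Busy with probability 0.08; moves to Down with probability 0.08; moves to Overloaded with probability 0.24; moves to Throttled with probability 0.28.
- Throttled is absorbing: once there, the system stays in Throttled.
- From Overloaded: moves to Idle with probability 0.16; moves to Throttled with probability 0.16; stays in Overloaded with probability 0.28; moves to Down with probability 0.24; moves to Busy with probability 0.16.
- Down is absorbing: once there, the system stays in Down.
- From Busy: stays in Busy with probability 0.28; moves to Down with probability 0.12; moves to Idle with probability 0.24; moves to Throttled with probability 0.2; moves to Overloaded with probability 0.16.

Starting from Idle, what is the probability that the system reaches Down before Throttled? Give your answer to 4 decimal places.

Let h(s) be the probability of absorption at Down starting from transient state s. Then h(Down) = 1 and h(Throttled) = 0. By first-step analysis:
h(Idle) = 0.32·h(Idle) + 0.28·0 + 0.24·h(Overloaded) + 0.08·1 + 0.08·h(Busy)
h(Overloaded) = 0.16·h(Idle) + 0.16·0 + 0.28·h(Overloaded) + 0.24·1 + 0.16·h(Busy)
h(Busy) = 0.24·h(Idle) + 0.2·0 + 0.16·h(Overloaded) + 0.12·1 + 0.28·h(Busy)
Solving: h(Idle) = 0.3382, h(Overloaded) = 0.4950, h(Busy) = 0.3894.
Starting from Idle, the probability is 0.3382.

0.3382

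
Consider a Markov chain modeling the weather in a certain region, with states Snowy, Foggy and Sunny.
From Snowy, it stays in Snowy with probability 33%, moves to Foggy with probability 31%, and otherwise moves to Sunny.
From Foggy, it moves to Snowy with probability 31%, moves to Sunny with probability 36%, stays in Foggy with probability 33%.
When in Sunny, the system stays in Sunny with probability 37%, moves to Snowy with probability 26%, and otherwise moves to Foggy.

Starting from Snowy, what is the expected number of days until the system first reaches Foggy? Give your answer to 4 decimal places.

Let t(s) be the expected number of days to first reach Foggy from state s, with t(Foggy) = 0. Conditioning on the first day:
t(Snowy) = 1 + 0.33·t(Snowy) + 0.36·t(Sunny)
t(Sunny) = 1 + 0.26·t(Snowy) + 0.37·t(Sunny)
Solving: t(Snowy) = 3.0137, t(Sunny) = 2.8311.
Expected days from Snowy to Foggy: 3.0137.

3.0137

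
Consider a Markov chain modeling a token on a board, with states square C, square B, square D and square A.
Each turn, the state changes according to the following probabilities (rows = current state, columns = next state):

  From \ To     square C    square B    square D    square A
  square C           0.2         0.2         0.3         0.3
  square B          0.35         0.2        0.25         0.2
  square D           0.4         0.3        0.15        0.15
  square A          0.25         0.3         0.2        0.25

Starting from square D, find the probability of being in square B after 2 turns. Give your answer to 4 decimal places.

Propagate the distribution vector 2 turns from square D.
After 0 turns: (0.0000, 0.0000, 1.0000, 0.0000)
After 1 turn: (0.4000, 0.3000, 0.1500, 0.1500)
After 2 turns: (0.2825, 0.2300, 0.2475, 0.2400)
P(in square B after 2 turns) = 0.2300

0.2300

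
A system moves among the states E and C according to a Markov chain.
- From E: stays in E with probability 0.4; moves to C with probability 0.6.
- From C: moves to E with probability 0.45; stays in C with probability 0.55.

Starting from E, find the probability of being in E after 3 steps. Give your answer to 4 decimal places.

0.4285

Propagate the distribution vector 3 steps from E.
After 0 steps: (1.0000, 0.0000)
After 1 step: (0.4000, 0.6000)
After 2 steps: (0.4300, 0.5700)
After 3 steps: (0.4285, 0.5715)
P(in E after 3 steps) = 0.4285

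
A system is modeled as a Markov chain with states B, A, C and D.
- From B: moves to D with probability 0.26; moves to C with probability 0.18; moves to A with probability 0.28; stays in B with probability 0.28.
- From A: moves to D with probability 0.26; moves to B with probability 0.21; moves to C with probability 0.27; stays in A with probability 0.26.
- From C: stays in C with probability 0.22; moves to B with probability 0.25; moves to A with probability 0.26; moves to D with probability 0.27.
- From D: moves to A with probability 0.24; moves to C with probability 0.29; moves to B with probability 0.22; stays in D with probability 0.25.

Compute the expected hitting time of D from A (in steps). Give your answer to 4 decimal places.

3.8114

Let t(s) be the expected number of steps to first reach D from state s, with t(D) = 0. Conditioning on the first step:
t(B) = 1 + 0.28·t(B) + 0.28·t(A) + 0.18·t(C)
t(A) = 1 + 0.21·t(B) + 0.26·t(A) + 0.27·t(C)
t(C) = 1 + 0.25·t(B) + 0.26·t(A) + 0.22·t(C)
Solving: t(B) = 3.8149, t(A) = 3.8114, t(C) = 3.7753.
Expected steps from A to D: 3.8114.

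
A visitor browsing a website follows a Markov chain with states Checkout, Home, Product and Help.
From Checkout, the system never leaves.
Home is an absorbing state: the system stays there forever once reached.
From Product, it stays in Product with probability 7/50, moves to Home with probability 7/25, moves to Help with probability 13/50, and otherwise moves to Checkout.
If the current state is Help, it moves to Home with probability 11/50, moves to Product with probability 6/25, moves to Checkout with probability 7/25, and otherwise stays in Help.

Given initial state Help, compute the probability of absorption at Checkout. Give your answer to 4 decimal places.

Let h(s) be the probability of absorption at Checkout starting from transient state s. Then h(Checkout) = 1 and h(Home) = 0. By first-step analysis:
h(Product) = 0.32·1 + 0.28·0 + 0.14·h(Product) + 0.26·h(Help)
h(Help) = 0.28·1 + 0.22·0 + 0.24·h(Product) + 0.26·h(Help)
Solving: h(Product) = 0.5394, h(Help) = 0.5533.
Starting from Help, the probability is 0.5533.

0.5533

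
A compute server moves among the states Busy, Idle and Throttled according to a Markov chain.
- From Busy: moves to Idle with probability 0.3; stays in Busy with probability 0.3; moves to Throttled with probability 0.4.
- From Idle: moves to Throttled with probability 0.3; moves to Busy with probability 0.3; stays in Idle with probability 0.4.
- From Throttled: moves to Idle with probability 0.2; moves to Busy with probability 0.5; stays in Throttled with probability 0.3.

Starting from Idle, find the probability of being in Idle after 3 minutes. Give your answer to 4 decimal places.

Propagate the distribution vector 3 minutes from Idle.
After 0 minutes: (0.0000, 1.0000, 0.0000)
After 1 minute: (0.3000, 0.4000, 0.3000)
After 2 minutes: (0.3600, 0.3100, 0.3300)
After 3 minutes: (0.3660, 0.2980, 0.3360)
P(in Idle after 3 minutes) = 0.2980

0.2980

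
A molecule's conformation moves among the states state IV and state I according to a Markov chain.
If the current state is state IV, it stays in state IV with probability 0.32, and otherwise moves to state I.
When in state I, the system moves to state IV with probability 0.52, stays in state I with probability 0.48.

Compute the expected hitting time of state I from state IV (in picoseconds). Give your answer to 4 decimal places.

1.4706

Let t(s) be the expected number of picoseconds to first reach state I from state s, with t(state I) = 0. Conditioning on the first picosecond:
t(state IV) = 1 + 0.32·t(state IV)
Solving: t(state IV) = 1.4706.
Expected picoseconds from state IV to state I: 1.4706.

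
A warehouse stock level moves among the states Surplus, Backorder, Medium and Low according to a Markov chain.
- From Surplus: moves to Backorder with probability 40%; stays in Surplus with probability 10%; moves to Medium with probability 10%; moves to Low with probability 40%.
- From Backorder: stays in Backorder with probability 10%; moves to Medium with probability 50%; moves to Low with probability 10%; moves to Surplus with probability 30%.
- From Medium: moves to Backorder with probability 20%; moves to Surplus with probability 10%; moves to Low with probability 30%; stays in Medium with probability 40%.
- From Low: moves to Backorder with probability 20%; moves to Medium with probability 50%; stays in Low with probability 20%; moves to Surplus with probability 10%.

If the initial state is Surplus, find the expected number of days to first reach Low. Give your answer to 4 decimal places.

3.4256

Let t(s) be the expected number of days to first reach Low from state s, with t(Low) = 0. Conditioning on the first day:
t(Surplus) = 1 + 0.1·t(Surplus) + 0.4·t(Backorder) + 0.1·t(Medium)
t(Backorder) = 1 + 0.3·t(Surplus) + 0.1·t(Backorder) + 0.5·t(Medium)
t(Medium) = 1 + 0.1·t(Surplus) + 0.2·t(Backorder) + 0.4·t(Medium)
Solving: t(Surplus) = 3.4256, t(Backorder) = 4.2907, t(Medium) = 3.6678.
Expected days from Surplus to Low: 3.4256.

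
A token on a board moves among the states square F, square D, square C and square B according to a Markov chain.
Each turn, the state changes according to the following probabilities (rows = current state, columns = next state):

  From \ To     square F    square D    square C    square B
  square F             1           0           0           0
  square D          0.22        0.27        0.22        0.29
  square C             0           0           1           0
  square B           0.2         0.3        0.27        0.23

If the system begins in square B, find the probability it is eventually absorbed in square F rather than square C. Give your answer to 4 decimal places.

0.4462

Let h(s) be the probability of absorption at square F starting from transient state s. Then h(square F) = 1 and h(square C) = 0. By first-step analysis:
h(square D) = 0.22·1 + 0.27·h(square D) + 0.22·0 + 0.29·h(square B)
h(square B) = 0.2·1 + 0.3·h(square D) + 0.27·0 + 0.23·h(square B)
Solving: h(square D) = 0.4786, h(square B) = 0.4462.
Starting from square B, the probability is 0.4462.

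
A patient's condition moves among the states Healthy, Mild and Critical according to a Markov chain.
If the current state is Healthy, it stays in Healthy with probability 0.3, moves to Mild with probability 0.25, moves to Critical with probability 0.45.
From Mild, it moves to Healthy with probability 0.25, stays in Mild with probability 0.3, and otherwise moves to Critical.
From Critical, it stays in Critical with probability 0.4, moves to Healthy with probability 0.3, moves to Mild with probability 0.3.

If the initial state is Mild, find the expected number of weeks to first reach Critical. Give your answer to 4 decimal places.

2.2222

Let t(s) be the expected number of weeks to first reach Critical from state s, with t(Critical) = 0. Conditioning on the first week:
t(Healthy) = 1 + 0.3·t(Healthy) + 0.25·t(Mild)
t(Mild) = 1 + 0.25·t(Healthy) + 0.3·t(Mild)
Solving: t(Healthy) = 2.2222, t(Mild) = 2.2222.
Expected weeks from Mild to Critical: 2.2222.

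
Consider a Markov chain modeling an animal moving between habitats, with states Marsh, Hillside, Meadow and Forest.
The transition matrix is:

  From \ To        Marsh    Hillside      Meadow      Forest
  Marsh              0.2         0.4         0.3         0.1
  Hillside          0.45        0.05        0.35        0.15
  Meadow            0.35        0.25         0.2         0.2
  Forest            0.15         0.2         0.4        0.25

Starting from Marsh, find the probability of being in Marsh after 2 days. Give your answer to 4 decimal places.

Propagate the distribution vector 2 days from Marsh.
After 0 days: (1.0000, 0.0000, 0.0000, 0.0000)
After 1 day: (0.2000, 0.4000, 0.3000, 0.1000)
After 2 days: (0.3400, 0.1950, 0.3000, 0.1650)
P(in Marsh after 2 days) = 0.3400

0.3400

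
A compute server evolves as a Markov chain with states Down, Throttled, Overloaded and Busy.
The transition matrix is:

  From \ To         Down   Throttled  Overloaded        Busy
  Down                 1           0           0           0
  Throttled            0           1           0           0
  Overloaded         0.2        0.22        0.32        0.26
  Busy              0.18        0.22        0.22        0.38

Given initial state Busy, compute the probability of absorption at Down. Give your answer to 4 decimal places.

Let h(s) be the probability of absorption at Down starting from transient state s. Then h(Down) = 1 and h(Throttled) = 0. By first-step analysis:
h(Overloaded) = 0.2·1 + 0.22·0 + 0.32·h(Overloaded) + 0.26·h(Busy)
h(Busy) = 0.18·1 + 0.22·0 + 0.22·h(Overloaded) + 0.38·h(Busy)
Solving: h(Overloaded) = 0.4687, h(Busy) = 0.4566.
Starting from Busy, the probability is 0.4566.

0.4566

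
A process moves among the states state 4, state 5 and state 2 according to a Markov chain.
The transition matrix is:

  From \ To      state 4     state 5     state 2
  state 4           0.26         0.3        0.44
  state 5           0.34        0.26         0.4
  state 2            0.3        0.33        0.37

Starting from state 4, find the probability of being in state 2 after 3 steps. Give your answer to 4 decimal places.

0.4001

Propagate the distribution vector 3 steps from state 4.
After 0 steps: (1.0000, 0.0000, 0.0000)
After 1 step: (0.2600, 0.3000, 0.4400)
After 2 steps: (0.3016, 0.3012, 0.3972)
After 3 steps: (0.3000, 0.2999, 0.4001)
P(in state 2 after 3 steps) = 0.4001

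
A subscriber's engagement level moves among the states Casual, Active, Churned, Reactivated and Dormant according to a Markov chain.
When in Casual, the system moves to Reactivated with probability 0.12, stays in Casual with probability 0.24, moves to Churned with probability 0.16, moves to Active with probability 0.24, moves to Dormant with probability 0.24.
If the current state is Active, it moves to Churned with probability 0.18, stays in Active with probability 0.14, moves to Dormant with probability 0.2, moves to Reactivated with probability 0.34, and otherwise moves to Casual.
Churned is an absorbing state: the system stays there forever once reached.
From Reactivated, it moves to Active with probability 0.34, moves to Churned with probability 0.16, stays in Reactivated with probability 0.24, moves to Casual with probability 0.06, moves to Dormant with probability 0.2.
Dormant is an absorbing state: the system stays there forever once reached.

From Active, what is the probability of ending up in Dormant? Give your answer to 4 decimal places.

Let h(s) be the probability of absorption at Dormant starting from transient state s. Then h(Dormant) = 1 and h(Churned) = 0. By first-step analysis:
h(Casual) = 0.24·h(Casual) + 0.24·h(Active) + 0.16·0 + 0.12·h(Reactivated) + 0.24·1
h(Active) = 0.14·h(Casual) + 0.14·h(Active) + 0.18·0 + 0.34·h(Reactivated) + 0.2·1
h(Reactivated) = 0.06·h(Casual) + 0.34·h(Active) + 0.16·0 + 0.24·h(Reactivated) + 0.2·1
Solving: h(Casual) = 0.5749, h(Active) = 0.5444, h(Reactivated) = 0.5521.
Starting from Active, the probability is 0.5444.

0.5444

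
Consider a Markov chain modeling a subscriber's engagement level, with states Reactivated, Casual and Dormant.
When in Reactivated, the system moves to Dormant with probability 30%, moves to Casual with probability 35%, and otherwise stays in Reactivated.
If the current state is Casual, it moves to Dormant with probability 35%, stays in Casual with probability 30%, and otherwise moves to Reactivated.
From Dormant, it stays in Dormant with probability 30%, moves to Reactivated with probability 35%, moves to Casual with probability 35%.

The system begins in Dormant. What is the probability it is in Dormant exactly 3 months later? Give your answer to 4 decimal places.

0.3166

Propagate the distribution vector 3 months from Dormant.
After 0 months: (0.0000, 0.0000, 1.0000)
After 1 month: (0.3500, 0.3500, 0.3000)
After 2 months: (0.3500, 0.3325, 0.3175)
After 3 months: (0.3500, 0.3334, 0.3166)
P(in Dormant after 3 months) = 0.3166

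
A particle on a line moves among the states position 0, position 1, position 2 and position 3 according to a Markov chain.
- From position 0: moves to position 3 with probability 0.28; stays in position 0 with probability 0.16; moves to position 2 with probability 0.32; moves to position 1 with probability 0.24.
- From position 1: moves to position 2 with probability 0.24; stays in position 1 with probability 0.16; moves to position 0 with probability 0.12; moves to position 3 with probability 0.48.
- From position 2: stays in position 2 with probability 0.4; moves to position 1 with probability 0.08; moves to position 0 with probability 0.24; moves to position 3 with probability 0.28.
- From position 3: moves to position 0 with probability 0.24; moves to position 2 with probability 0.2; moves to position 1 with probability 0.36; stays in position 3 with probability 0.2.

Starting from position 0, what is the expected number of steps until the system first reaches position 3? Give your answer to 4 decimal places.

Let t(s) be the expected number of steps to first reach position 3 from state s, with t(position 3) = 0. Conditioning on the first step:
t(position 0) = 1 + 0.16·t(position 0) + 0.24·t(position 1) + 0.32·t(position 2)
t(position 1) = 1 + 0.12·t(position 0) + 0.16·t(position 1) + 0.24·t(position 2)
t(position 2) = 1 + 0.24·t(position 0) + 0.08·t(position 1) + 0.4·t(position 2)
Solving: t(position 0) = 3.1788, t(position 1) = 2.5825, t(position 2) = 3.2825.
Expected steps from position 0 to position 3: 3.1788.

3.1788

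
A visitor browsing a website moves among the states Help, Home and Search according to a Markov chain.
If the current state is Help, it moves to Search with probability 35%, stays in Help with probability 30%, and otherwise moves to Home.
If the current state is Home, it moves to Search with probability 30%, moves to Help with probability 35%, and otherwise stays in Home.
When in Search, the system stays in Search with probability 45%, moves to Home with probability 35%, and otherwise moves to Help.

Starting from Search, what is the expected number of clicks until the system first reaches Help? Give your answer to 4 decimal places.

Let t(s) be the expected number of clicks to first reach Help from state s, with t(Help) = 0. Conditioning on the first click:
t(Home) = 1 + 0.35·t(Home) + 0.3·t(Search)
t(Search) = 1 + 0.35·t(Home) + 0.45·t(Search)
Solving: t(Home) = 3.3663, t(Search) = 3.9604.
Expected clicks from Search to Help: 3.9604.

3.9604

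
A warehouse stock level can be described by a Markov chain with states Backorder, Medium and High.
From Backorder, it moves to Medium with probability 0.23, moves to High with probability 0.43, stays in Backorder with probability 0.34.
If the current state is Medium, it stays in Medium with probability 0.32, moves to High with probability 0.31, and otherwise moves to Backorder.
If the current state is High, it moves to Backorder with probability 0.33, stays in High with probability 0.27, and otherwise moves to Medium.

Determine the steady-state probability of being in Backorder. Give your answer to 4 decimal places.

Let the stationary distribution be π with π = πP and π_1 + π_2 + π_3 = 1.
π_1 = 0.34·π_1 + 0.37·π_2 + 0.33·π_3
π_2 = 0.23·π_1 + 0.32·π_2 + 0.4·π_3
Solving with the normalization constraint gives π = (0.3461, 0.3159, 0.3380).
So the stationary probability of Backorder is 0.3461.

0.3461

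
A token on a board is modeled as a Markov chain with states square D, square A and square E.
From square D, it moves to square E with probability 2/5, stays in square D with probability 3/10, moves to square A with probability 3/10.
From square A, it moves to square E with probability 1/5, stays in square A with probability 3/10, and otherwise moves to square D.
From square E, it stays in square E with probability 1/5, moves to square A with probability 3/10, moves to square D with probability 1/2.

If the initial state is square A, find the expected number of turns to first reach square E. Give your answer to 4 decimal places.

3.5294

Let t(s) be the expected number of turns to first reach square E from state s, with t(square E) = 0. Conditioning on the first turn:
t(square D) = 1 + 0.3·t(square D) + 0.3·t(square A)
t(square A) = 1 + 0.5·t(square D) + 0.3·t(square A)
Solving: t(square D) = 2.9412, t(square A) = 3.5294.
Expected turns from square A to square E: 3.5294.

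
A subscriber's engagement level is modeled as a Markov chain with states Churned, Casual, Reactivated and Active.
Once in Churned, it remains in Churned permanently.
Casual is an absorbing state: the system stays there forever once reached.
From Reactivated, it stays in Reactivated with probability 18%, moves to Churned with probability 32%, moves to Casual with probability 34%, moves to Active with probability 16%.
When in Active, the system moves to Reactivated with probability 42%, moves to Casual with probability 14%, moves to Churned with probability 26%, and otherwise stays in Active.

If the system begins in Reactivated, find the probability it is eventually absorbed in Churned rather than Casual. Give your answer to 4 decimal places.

Let h(s) be the probability of absorption at Churned starting from transient state s. Then h(Churned) = 1 and h(Casual) = 0. By first-step analysis:
h(Reactivated) = 0.32·1 + 0.34·0 + 0.18·h(Reactivated) + 0.16·h(Active)
h(Active) = 0.26·1 + 0.14·0 + 0.42·h(Reactivated) + 0.18·h(Active)
Solving: h(Reactivated) = 0.5023, h(Active) = 0.5744.
Starting from Reactivated, the probability is 0.5023.

0.5023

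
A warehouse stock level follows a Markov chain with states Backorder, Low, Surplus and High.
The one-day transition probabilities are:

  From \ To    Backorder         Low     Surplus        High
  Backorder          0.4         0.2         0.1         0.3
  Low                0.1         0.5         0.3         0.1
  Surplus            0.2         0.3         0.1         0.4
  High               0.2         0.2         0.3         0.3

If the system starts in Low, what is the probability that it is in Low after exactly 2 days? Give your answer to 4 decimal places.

Propagate the distribution vector 2 days from Low.
After 0 days: (0.0000, 1.0000, 0.0000, 0.0000)
After 1 day: (0.1000, 0.5000, 0.3000, 0.1000)
After 2 days: (0.1700, 0.3800, 0.2200, 0.2300)
P(in Low after 2 days) = 0.3800

0.3800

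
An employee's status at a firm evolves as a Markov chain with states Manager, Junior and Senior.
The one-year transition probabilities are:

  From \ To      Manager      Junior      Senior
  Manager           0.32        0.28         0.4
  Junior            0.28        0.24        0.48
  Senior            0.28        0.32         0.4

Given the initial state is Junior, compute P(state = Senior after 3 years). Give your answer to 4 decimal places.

0.4232

Propagate the distribution vector 3 years from Junior.
After 0 years: (0.0000, 1.0000, 0.0000)
After 1 year: (0.2800, 0.2400, 0.4800)
After 2 years: (0.2912, 0.2896, 0.4192)
After 3 years: (0.2916, 0.2852, 0.4232)
P(in Senior after 3 years) = 0.4232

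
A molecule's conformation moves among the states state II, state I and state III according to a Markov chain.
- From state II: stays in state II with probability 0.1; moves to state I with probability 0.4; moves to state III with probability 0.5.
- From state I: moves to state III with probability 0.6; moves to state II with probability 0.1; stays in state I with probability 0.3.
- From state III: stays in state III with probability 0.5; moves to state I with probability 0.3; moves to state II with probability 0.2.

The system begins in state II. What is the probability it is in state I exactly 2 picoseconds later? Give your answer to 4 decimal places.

0.3100

Sum over the intermediate state after 1 picosecond:
P = P(state II→state II)·P(state II→state I) + P(state II→state I)·P(state I→state I) + P(state II→state III)·P(state III→state I)
  = 0.1×0.4 + 0.4×0.3 + 0.5×0.3
  = 0.0400 + 0.1200 + 0.1500 = 0.3100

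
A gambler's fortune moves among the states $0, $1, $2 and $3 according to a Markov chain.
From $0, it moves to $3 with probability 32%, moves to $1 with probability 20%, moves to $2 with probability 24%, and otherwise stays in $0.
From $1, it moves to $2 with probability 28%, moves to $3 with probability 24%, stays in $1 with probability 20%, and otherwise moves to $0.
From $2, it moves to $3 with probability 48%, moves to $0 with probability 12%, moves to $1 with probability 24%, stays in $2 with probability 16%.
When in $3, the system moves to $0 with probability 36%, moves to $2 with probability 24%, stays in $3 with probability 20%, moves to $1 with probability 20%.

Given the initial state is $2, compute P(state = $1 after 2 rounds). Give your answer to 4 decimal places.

Propagate the distribution vector 2 rounds from $2.
After 0 rounds: (0.0000, 0.0000, 1.0000, 0.0000)
After 1 round: (0.1200, 0.2400, 0.1600, 0.4800)
After 2 rounds: (0.2880, 0.2064, 0.2368, 0.2688)
P(in $1 after 2 rounds) = 0.2064

0.2064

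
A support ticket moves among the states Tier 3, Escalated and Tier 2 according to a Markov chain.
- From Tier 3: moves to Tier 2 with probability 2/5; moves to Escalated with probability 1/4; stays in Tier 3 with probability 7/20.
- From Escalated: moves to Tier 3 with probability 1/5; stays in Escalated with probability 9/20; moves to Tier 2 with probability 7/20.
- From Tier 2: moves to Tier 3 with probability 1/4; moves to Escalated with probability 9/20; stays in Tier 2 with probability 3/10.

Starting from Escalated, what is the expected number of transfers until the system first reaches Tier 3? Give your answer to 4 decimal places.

Let t(s) be the expected number of transfers to first reach Tier 3 from state s, with t(Tier 3) = 0. Conditioning on the first transfer:
t(Escalated) = 1 + 0.45·t(Escalated) + 0.35·t(Tier 2)
t(Tier 2) = 1 + 0.45·t(Escalated) + 0.3·t(Tier 2)
Solving: t(Escalated) = 4.6154, t(Tier 2) = 4.3956.
Expected transfers from Escalated to Tier 3: 4.6154.

4.6154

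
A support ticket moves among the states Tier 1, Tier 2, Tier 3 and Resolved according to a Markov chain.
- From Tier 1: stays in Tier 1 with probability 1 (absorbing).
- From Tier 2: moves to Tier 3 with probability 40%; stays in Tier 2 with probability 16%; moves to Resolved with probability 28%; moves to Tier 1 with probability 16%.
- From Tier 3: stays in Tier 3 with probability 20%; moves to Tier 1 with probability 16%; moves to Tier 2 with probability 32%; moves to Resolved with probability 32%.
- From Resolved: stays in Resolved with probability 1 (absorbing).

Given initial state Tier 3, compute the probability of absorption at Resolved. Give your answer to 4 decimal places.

Let h(s) be the probability of absorption at Resolved starting from transient state s. Then h(Resolved) = 1 and h(Tier 1) = 0. By first-step analysis:
h(Tier 2) = 0.16·0 + 0.16·h(Tier 2) + 0.4·h(Tier 3) + 0.28·1
h(Tier 3) = 0.16·0 + 0.32·h(Tier 2) + 0.2·h(Tier 3) + 0.32·1
Solving: h(Tier 2) = 0.6471, h(Tier 3) = 0.6588.
Starting from Tier 3, the probability is 0.6588.

0.6588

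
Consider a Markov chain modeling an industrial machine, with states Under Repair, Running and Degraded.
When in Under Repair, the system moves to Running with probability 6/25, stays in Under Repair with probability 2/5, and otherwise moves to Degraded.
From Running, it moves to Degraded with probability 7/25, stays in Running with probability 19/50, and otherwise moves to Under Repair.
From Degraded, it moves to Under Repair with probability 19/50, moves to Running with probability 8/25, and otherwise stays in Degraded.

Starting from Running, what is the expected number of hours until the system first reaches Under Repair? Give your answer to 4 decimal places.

Let t(s) be the expected number of hours to first reach Under Repair from state s, with t(Under Repair) = 0. Conditioning on the first hour:
t(Running) = 1 + 0.38·t(Running) + 0.28·t(Degraded)
t(Degraded) = 1 + 0.32·t(Running) + 0.3·t(Degraded)
Solving: t(Running) = 2.8455, t(Degraded) = 2.7294.
Expected hours from Running to Under Repair: 2.8455.

2.8455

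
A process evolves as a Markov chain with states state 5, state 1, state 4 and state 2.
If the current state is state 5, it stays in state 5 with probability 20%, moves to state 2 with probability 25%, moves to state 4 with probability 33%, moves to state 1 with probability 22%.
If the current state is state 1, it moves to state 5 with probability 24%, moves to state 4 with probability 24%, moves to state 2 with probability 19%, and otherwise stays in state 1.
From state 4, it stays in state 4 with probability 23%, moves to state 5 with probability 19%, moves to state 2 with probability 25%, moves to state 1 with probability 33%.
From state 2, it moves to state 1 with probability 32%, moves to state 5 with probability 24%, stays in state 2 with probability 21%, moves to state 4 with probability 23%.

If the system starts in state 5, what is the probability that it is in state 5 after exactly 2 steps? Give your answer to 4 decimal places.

0.2155

Propagate the distribution vector 2 steps from state 5.
After 0 steps: (1.0000, 0.0000, 0.0000, 0.0000)
After 1 step: (0.2000, 0.2200, 0.3300, 0.2500)
After 2 steps: (0.2155, 0.3055, 0.2522, 0.2268)
P(in state 5 after 2 steps) = 0.2155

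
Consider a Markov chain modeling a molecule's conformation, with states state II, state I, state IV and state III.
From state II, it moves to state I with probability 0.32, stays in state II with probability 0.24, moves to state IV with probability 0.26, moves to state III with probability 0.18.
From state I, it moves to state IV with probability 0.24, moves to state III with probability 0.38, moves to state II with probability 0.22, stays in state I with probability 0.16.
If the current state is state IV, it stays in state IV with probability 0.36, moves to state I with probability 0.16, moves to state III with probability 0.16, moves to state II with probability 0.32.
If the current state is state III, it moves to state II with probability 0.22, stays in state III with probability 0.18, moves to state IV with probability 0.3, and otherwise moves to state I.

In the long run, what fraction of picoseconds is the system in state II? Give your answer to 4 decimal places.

Let the stationary distribution be π with π = πP and π_1 + π_2 + π_3 + π_4 = 1.
π_1 = 0.24·π_1 + 0.22·π_2 + 0.32·π_3 + 0.22·π_4
π_2 = 0.32·π_1 + 0.16·π_2 + 0.16·π_3 + 0.3·π_4
π_3 = 0.26·π_1 + 0.24·π_2 + 0.36·π_3 + 0.3·π_4
Solving with the normalization constraint gives π = (0.2544, 0.2316, 0.2935, 0.2204).
So the stationary probability of state II is 0.2544.

0.2544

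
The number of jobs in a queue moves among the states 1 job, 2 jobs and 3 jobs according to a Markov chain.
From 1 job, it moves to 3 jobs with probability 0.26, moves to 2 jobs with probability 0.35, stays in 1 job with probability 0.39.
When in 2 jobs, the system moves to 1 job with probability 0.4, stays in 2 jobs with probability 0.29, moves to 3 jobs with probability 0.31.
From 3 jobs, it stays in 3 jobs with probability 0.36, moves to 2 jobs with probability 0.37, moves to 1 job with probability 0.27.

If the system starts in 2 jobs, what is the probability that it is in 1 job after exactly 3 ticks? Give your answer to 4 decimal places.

Propagate the distribution vector 3 ticks from 2 jobs.
After 0 ticks: (0.0000, 1.0000, 0.0000)
After 1 tick: (0.4000, 0.2900, 0.3100)
After 2 ticks: (0.3557, 0.3388, 0.3055)
After 3 ticks: (0.3567, 0.3358, 0.3075)
P(in 1 job after 3 ticks) = 0.3567

0.3567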